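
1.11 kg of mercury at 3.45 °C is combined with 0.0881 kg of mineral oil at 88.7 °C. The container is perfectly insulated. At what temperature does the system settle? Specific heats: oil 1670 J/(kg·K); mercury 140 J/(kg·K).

T_f is the heat-capacity-weighted average of the initial temperatures:
T_f = (147.13·88.7 + 155.4·3.45) / (147.13 + 155.4)
    = 13586 / 302.53 ≈ 44.91 °C

T_f ≈ 44.9 °C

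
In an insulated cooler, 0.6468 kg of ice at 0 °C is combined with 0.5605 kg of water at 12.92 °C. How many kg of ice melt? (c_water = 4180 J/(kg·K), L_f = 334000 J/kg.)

Cooling the water to 0 °C releases 0.5605×4180×12.92 = 30270 J.
Fully melting the ice requires m_ice L_f = 0.6468×334000 = 216031 J.
Since 30270 < 216031 J, not all the ice melts; equilibrium is at 0 °C.
Mass melted = 30270/334000 ≈ 0.09063 kg.

m_melted ≈ 0.0906 kg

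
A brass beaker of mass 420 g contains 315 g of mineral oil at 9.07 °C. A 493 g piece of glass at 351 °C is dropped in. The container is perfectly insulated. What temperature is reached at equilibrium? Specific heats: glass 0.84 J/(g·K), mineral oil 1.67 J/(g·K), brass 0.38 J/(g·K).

Heat gained plus heat lost sum to zero:
493·0.84·(T − 351) + 315·1.67·(T − 9.07) + 420·0.38·(T − 9.07) = 0
1099.8 T = 151575
T = 151575 / 1099.8 = 138 °C

T_f ≈ 137.8 °C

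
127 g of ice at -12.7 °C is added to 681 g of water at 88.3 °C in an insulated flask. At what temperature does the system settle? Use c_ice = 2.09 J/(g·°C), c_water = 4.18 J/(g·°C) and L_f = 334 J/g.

T_f ≈ 60.9 °C

Let T be the final temperature. ΣQ_i = 0:
ice -12.7→0 °C: 127·2.09·12.7 = 3371; fusion: m_ice L_f = 127·334 = 42418; meltwater 0→T: 127·4.18·T = 530.86 T; water cools: 681·4.18·(T − 88.3) = 2846.6(T − 88.3)
3377.4 T = 251353 − 45789 = 205564
T ≈ 60.86 °C. Since T > 0 °C, the all-ice-melts assumption holds.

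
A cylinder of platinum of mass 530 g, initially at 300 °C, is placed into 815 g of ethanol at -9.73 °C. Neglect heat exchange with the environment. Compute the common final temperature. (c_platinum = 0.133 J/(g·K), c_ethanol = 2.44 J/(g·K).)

Energy conservation, ΣQ = 0:
530*0.133*(T − 300) + 815*2.44*(T − (-9.73)) = 0
70.49(T − 300) + 1988.6(T − (-9.73)) = 0
(70.49 + 1988.6) T = 70.49*300 + 1988.6*(-9.73)
T = 1797.9/2059.1 ≈ 0.87 °C

T_f ≈ 0.9 °C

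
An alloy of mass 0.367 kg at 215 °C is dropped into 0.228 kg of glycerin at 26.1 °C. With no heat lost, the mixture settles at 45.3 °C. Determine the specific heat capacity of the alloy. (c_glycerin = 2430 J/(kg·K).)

c ≈ 171 J/(kg·K)

Energy conservation, ΣQ = 0:
0.367·c·(45.3 − 215) + 0.228·2430·(45.3 − 26.1) = 0
-62.28 c = -10638
c = -10638/-62.28 ≈ 170.8 J/(kg·K)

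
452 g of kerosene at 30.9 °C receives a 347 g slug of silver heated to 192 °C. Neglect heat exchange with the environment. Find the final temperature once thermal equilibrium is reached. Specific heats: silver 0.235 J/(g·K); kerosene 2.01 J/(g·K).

T_f ≈ 44.2 °C

Let T be the final temperature. ΣQ_i = 0:
347×0.235×(T − 192) + 452×2.01×(T − 30.9) = 0
81.55(T − 192) + 908.52(T − 30.9) = 0
990.06 T = 43730
T = 43730 / 990.06 = 44.2 °C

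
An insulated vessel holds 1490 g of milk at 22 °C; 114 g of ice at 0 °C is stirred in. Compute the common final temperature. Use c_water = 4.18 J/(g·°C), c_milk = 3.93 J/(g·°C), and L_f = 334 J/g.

T_f ≈ 14.3 °C

Taking heat into each body as positive, Σ m c ΔT = 0:
latent heat to melt: 114·334 = 38076; meltwater 0→T: 114·4.18·T = 476.52 T; milk cools: 1490·3.93·(T − 22) = 5855.7(T − 22)
6332.2 T = 128825 − 38076 = 90749
T ≈ 14.33 °C. Since T > 0 °C, the all-ice-melts assumption holds.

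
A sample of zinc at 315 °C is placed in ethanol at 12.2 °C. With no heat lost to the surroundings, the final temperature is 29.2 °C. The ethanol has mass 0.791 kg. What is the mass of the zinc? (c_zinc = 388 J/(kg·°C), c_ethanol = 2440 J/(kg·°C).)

|Q_zinc| = |Q_ethanol|:
m×388×(315 − 29.2) = 0.791×2440×(29.2 − 12.2)
110890 m = 32811  ⇒  m ≈ 0.2959 kg

m ≈ 0.296 kg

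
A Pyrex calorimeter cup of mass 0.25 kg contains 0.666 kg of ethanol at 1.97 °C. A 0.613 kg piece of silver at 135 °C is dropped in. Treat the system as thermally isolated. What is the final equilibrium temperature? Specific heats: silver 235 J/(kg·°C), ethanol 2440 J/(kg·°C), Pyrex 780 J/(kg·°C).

T_f ≈ 11.7 °C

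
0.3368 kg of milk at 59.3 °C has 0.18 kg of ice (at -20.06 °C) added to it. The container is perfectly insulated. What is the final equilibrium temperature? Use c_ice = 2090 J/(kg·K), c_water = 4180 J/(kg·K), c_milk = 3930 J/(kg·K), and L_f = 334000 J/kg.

Let T be the final temperature. ΣQ_i = 0:
ice -20.06→0 °C: 0.18·2090·20.06 = 7546.6; latent heat to melt: 0.18·334000 = 60120; meltwater 0→T: 0.18·4180·T = 752.4 T; milk cools: 0.3368·3930·(T − 59.3) = 1323.6(T − 59.3)
2076 T = 78491 − 67667 = 10824
T ≈ 5.21 °C. Since T > 0 °C, the all-ice-melts assumption holds.

T_f ≈ 5.2 °C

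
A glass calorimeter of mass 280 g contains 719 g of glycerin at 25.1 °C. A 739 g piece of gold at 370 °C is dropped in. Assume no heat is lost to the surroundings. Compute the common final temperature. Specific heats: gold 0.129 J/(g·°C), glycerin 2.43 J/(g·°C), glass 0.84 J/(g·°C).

Energy conservation, ΣQ = 0:
739*0.129*(T − 370) + 719*2.43*(T − 25.1) + 280*0.84*(T − 25.1) = 0
95.33(T − 370) + 1747.2(T − 25.1) + 235.2(T − 25.1) = 0
2077.7 T = 85030
T = 85030 / 2077.7 = 40.9 °C

T_f ≈ 40.9 °C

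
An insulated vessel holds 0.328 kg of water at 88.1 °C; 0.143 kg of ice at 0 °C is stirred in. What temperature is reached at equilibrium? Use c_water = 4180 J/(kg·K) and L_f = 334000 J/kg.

Energy balance with sensible and latent terms:
melt ice: 0.143·334000 = 47762; warm the meltwater: 597.74 T; water: 1371(T − 88.1)
1968.8 T = 120789 − 47762 = 73027
T ≈ 37.09 °C — above 0 °C, consistent with complete melting.

T_f ≈ 37.1 °C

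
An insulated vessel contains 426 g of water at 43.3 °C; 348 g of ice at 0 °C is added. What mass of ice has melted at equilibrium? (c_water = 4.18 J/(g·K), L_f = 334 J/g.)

m_melted ≈ 231 g

Heat available from the water dropping to 0 °C: 426·4.18·43.3 = 77103 J.
Melting all 348 g of ice would need 348·334 = 116232 J.
Since 77103 < 116232 J, not all the ice melts; equilibrium is at 0 °C.
Mass melted = 77103/334 ≈ 230.8 g.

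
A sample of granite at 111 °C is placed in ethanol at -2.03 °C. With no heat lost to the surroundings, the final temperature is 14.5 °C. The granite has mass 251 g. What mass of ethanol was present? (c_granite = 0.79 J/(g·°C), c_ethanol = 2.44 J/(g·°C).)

m ≈ 474 g

Taking heat into each body as positive, Σ m c ΔT = 0:
251×0.79×(14.5 − 111) + m×2.44×(14.5 − (-2.03)) = 0
40.33 m = 19135
m = 19135/40.33 ≈ 474.4 g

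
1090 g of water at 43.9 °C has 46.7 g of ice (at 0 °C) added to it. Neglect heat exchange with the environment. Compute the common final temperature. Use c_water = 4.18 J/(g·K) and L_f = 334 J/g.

T_f ≈ 38.8 °C

Sum of m c ΔT and latent-heat terms is zero:
latent heat to melt: 46.7·334 = 15598; warm the meltwater: 195.21 T; water cools: 1090·4.18·(T − 43.9) = 4556.2(T − 43.9)
4751.4 T = 200017 − 15598 = 184419
T ≈ 38.81 °C (positive, so assuming full melt was valid).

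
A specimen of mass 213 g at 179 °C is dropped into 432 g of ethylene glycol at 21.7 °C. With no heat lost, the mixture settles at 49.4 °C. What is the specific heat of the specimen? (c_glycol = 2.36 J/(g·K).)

c ≈ 1.02 J/(g·K)

Setting the total heat transfer to zero:
213·c·(49.4 − 179) + 432·2.36·(49.4 − 21.7) = 0
-27605 c = -28241
c = -28241/-27605 ≈ 1.023 J/(g·K)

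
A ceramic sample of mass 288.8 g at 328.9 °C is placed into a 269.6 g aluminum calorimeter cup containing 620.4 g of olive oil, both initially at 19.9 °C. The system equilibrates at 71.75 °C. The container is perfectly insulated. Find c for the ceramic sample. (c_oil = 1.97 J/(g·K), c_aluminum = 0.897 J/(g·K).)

c ≈ 1.02 J/(g·K)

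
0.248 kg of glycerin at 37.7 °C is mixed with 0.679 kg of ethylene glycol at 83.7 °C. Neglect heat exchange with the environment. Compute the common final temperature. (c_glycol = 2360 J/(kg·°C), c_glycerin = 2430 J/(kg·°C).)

T_f ≈ 71.1 °C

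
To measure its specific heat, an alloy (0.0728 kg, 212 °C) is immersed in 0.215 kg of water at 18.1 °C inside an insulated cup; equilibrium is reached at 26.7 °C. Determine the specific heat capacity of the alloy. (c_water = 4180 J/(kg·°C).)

c ≈ 573 J/(kg·°C)

Heat lost by the alloy = heat gained by the water:
0.0728×c×(212 − 26.7) = 0.215×4180×(26.7 − 18.1)
13.49 c = 7728.8  ⇒  c ≈ 572.9 J/(kg·°C)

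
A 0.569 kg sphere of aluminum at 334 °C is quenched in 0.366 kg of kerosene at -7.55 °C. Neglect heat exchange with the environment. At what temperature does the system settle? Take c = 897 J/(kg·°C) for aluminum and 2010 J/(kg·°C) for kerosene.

T_f is the heat-capacity-weighted average of the initial temperatures:
T_f = (510.39*334 + 735.66*(-7.55)) / (510.39 + 735.66)
    = 164917 / 1246.1 ≈ 132.35 °C

T_f ≈ 132.4 °C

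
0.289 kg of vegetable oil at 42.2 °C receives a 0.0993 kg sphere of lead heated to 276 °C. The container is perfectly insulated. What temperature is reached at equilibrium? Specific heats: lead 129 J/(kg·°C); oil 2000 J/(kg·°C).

|Q_lead| = |Q_oil|:
0.0993×129×(276 − T) = 0.289×2000×(T − 42.2)
12.81(276 − T) = 578(T − 42.2)
590.81 T = 27927  ⇒  T ≈ 47.27 °C

T_f ≈ 47.3 °C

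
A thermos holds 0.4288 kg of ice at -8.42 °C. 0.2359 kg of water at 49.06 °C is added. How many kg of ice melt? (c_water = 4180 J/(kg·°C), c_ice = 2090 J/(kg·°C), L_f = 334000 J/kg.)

m_melted ≈ 0.122 kg

Heat available from the water dropping to 0 °C: 0.2359×4180×49.06 = 48376 J.
Warming the ice to 0 °C takes 0.4288×2090×8.42 = 7545.9 J, leaving 40830 J for melting.
To melt every bit of ice: 0.4288×334000 = 143219 J.
Since 40830 < 143219 J, not all the ice melts; equilibrium is at 0 °C.
m_melt = 40830 / L_f = 0.1222 kg.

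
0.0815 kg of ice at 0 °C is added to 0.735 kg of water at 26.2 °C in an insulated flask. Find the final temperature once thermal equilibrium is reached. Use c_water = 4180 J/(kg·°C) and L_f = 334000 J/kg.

T_f ≈ 15.6 °C

Energy conservation, ΣQ = 0:
latent heat to melt: 0.0815×334000 = 27221; warm the meltwater: 340.67 T; water: 3072.3(T − 26.2)
3413 T = 80494 − 27221 = 53273
T ≈ 15.61 °C (positive, so assuming full melt was valid).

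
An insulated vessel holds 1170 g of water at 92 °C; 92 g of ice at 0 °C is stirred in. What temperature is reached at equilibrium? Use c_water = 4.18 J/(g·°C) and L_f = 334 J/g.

T_f ≈ 79.5 °C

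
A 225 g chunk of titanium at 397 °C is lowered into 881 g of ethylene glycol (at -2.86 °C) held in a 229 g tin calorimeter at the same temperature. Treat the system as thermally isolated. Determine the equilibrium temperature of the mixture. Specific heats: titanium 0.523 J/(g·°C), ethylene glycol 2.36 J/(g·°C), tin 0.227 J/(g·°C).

T_f ≈ 18.1 °C

Setting the total heat transfer to zero:
225×0.523×(T − 397) + 881×2.36×(T − (-2.86)) + 229×0.227×(T − (-2.86)) = 0
(117.68 + 2079.2 + 51.98) T = 117.68×397 + 2079.2×(-2.86) + 51.98×(-2.86)
T = 40622/2248.8 ≈ 18.06 °C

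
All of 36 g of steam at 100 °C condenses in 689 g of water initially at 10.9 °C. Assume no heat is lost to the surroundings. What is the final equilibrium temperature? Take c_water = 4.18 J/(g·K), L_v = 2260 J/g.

T_f ≈ 42.2 °C

Heat gained plus heat lost sum to zero:
condense steam: −36×2260 = −81360; condensate cools 100→T: 36×4.18×(T − 100) = 150.48(T − 100); original water: 2880(T − 10.9)
3030.5 T = 81360 + 15048 + 31392 = 127800
T ≈ 42.17 °C — below 100 °C, confirming all the steam condensed.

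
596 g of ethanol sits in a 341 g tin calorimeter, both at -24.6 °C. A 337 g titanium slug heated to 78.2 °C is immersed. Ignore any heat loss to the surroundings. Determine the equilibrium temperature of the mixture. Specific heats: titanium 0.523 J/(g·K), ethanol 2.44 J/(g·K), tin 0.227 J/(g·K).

T_f ≈ -14.0 °C

With ΣQ=0 the equilibrium temperature is the m·c-weighted mean:
T_f = (176.25*78.2 + 1454.2*(-24.6) + 77.41*(-24.6)) / (176.25 + 1454.2 + 77.41)
    = -23896 / 1707.9 ≈ -13.99 °C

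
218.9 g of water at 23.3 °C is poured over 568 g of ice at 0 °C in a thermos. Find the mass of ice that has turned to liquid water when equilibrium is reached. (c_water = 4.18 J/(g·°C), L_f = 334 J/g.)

m_melted ≈ 63.8 g

Cooling the water to 0 °C releases 218.9·4.18·23.3 = 21320 J.
Fully melting the ice requires m_ice L_f = 568·334 = 189712 J.
Since 21320 < 189712 J, not all the ice melts; equilibrium is at 0 °C.
Mass melted = 21320/334 ≈ 63.83 g.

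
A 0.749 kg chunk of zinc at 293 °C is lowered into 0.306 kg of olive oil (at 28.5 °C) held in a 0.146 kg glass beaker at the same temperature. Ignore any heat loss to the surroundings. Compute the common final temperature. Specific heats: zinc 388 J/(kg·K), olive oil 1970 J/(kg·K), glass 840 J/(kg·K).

T_f ≈ 104.2 °C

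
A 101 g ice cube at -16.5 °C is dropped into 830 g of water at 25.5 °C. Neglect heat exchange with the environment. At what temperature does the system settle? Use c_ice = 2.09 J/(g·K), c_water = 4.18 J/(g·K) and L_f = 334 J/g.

T_f ≈ 13.2 °C

Heat gained plus heat lost sum to zero:
warm ice to 0 °C: 101×2.09×(0 − (-16.5)) = 3483; fusion: m_ice L_f = 101×334 = 33734; meltwater 0→T: 101×4.18×T = 422.18 T; water cools: 830×4.18×(T − 25.5) = 3469.4(T − 25.5)
3891.6 T = 88470 − 37217 = 51253
T ≈ 13.17 °C. Since T > 0 °C, the all-ice-melts assumption holds.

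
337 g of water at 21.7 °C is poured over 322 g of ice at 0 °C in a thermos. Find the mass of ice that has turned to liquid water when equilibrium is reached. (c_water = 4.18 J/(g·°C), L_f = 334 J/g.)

Water can give up m c ΔT = 337×4.18×21.7 = 30568 J before reaching 0 °C.
To melt every bit of ice: 322×334 = 107548 J.
That's not enough to melt it all — equilibrium is at 0 °C with ice remaining.
Mass melted = 30568/334 ≈ 91.52 g.

m_melted ≈ 91.5 g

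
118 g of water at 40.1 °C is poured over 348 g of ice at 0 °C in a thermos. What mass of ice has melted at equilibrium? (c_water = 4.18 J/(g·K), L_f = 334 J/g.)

Cooling the water to 0 °C releases 118×4.18×40.1 = 19779 J.
Melting all 348 g of ice would need 348×334 = 116232 J.
19779 J < 116232 J, so only part of the ice melts and the system sits at 0 °C.
m_melt = 19779 / L_f = 59.22 g.

m_melted ≈ 59.2 g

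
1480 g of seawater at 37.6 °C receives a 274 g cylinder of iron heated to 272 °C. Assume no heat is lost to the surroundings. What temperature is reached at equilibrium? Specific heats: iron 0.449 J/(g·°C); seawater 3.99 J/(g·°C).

T_f ≈ 42.4 °C

|Q_iron| = |Q_seawater|:
274*0.449*(272 − T) = 1480*3.99*(T − 37.6)
123.03(272 − T) = 5905.2(T − 37.6)
6028.2 T = 255499  ⇒  T ≈ 42.38 °C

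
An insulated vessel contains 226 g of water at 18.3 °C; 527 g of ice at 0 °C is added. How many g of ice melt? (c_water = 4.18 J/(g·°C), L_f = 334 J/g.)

Heat available from the water dropping to 0 °C: 226×4.18×18.3 = 17288 J.
Melting all 527 g of ice would need 527×334 = 176018 J.
Since 17288 < 176018 J, not all the ice melts; equilibrium is at 0 °C.
m_melted×334 = 17288  ⇒  m_melted ≈ 51.76 g.

m_melted ≈ 51.8 g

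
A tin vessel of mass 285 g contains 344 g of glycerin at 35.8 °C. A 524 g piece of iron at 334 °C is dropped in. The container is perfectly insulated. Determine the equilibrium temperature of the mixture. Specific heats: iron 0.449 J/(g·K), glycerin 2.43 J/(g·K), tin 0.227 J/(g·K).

T_f ≈ 97.6 °C

T_f is the heat-capacity-weighted average of the initial temperatures:
T_f = (235.28*334 + 835.92*35.8 + 64.7*35.8) / (235.28 + 835.92 + 64.7)
    = 110824 / 1135.9 ≈ 97.57 °C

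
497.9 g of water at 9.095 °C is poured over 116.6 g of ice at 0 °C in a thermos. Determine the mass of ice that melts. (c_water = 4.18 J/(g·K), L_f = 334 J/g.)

m_melted ≈ 56.7 g

Water can give up m c ΔT = 497.9×4.18×9.095 = 18929 J before reaching 0 °C.
To melt every bit of ice: 116.6×334 = 38944 J.
Since 18929 < 38944 J, not all the ice melts; equilibrium is at 0 °C.
m_melt = 18929 / L_f = 56.67 g.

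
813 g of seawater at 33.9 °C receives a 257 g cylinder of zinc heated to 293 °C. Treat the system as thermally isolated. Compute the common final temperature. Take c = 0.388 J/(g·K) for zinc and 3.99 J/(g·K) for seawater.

T_f ≈ 41.6 °C

Heat gained plus heat lost sum to zero:
257×0.388×(T − 293) + 813×3.99×(T − 33.9) = 0
3343.6 T = 139184
T ≈ 41.63 °C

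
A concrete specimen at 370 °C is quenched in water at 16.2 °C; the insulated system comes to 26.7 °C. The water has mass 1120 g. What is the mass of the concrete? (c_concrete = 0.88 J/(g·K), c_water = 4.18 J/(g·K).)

Heat lost by the concrete = heat gained by the water:
m·0.88·(370 − 26.7) = 1120·4.18·(26.7 − 16.2)
302.1 m = 49157  ⇒  m ≈ 162.7 g

m ≈ 163 g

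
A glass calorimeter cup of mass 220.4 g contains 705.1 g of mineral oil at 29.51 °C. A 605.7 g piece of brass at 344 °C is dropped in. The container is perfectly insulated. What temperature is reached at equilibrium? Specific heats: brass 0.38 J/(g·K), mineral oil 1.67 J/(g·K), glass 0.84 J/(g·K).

T_f ≈ 75.0 °C

Setting the total heat transfer to zero:
605.7*0.38*(T − 344) + 705.1*1.67*(T − 29.51) + 220.4*0.84*(T − 29.51) = 0
1592.8 T = 119389
T ≈ 74.95 °C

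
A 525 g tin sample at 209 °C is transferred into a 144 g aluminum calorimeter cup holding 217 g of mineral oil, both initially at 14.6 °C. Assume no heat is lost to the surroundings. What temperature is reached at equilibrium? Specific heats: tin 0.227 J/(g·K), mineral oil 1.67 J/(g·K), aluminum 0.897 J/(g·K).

Conservation of energy gives ΣQ = 0:
525*0.227*(T − 209) + 217*1.67*(T − 14.6) + 144*0.897*(T − 14.6) = 0
119.17(T − 209) + 362.39(T − 14.6) + 129.17(T − 14.6) = 0
610.73 T = 32084
T ≈ 52.53 °C

T_f ≈ 52.5 °C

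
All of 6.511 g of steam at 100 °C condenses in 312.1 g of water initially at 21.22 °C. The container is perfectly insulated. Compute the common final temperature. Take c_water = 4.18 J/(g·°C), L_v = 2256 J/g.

Sum of m c ΔT and latent-heat terms is zero:
steam→water at 100 °C releases m L_v = 6.511×2256 = 14689
  condensed water 100 °C→T: 27.22(T − 100)
  water warms: 312.1×4.18×(T − 21.22) = 1304.6(T − 21.22)
1331.8 T = 14689 + 2721.6 + 27683 = 45094
T ≈ 33.86 °C — below 100 °C, confirming all the steam condensed.

T_f ≈ 33.9 °C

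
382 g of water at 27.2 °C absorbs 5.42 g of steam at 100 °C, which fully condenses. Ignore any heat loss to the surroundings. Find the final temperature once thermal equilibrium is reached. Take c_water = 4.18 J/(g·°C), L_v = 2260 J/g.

T_f ≈ 35.8 °C

Setting the total heat transfer to zero:
latent heat released on condensation: 5.42×2260 = 12249; condensate cools 100→T: 5.42×4.18×(T − 100) = 22.66(T − 100); original water: 1596.8(T − 27.2)
1619.4 T = 12249 + 2265.6 + 43432 = 57947
T ≈ 35.78 °C — below 100 °C, confirming all the steam condensed.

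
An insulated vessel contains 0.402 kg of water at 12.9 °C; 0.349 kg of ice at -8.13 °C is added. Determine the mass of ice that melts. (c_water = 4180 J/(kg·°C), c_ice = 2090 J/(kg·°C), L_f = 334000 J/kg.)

m_melted ≈ 0.0471 kg

Heat available from the water dropping to 0 °C: 0.402·4180·12.9 = 21677 J.
Warming the ice to 0 °C takes 0.349·2090·8.13 = 5930.1 J, leaving 15747 J for melting.
Melting all 0.349 kg of ice would need 0.349·334000 = 116566 J.
Since 15747 < 116566 J, not all the ice melts; equilibrium is at 0 °C.
Mass melted = 15747/334000 ≈ 0.04715 kg.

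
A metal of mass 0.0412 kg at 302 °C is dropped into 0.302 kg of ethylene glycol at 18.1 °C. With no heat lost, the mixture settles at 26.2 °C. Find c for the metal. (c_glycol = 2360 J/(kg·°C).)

c ≈ 508 J/(kg·°C)

Heat lost by the metal = heat gained by the glycol:
0.0412·c·(302 − 26.2) = 0.302·2360·(26.2 − 18.1)
11.36 c = 5773  ⇒  c ≈ 508.1 J/(kg·°C)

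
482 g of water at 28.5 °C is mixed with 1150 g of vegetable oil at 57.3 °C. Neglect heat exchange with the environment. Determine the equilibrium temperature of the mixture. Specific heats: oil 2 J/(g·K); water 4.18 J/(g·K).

T_f = Σ m_i c_i T_i / Σ m_i c_i:
T_f = (2300*57.3 + 2014.8*28.5) / (2300 + 2014.8)
    = 189211 / 4314.8 ≈ 43.85 °C

T_f ≈ 43.9 °C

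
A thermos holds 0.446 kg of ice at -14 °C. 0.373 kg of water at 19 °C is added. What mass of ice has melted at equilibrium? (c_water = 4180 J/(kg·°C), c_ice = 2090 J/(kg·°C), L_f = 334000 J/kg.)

m_melted ≈ 0.0496 kg

Cooling the water to 0 °C releases 0.373×4180×19 = 29624 J.
Of that, 0.446×2090×14 = 13050 J goes to bring the ice to 0 °C, leaving 16574 J.
Melting all 0.446 kg of ice would need 0.446×334000 = 148964 J.
16574 J < 148964 J, so only part of the ice melts and the system sits at 0 °C.
m_melt = 16574 / L_f = 0.04962 kg.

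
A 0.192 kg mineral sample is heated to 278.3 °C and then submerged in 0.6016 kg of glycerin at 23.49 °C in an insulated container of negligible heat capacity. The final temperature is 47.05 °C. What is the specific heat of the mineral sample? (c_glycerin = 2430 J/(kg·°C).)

c ≈ 776 J/(kg·°C)

Net heat exchanged in the isolated system is zero:
0.192·c·(47.05 − 278.3) + 0.6016·2430·(47.05 − 23.49) = 0
-44.4 c = -34442
c = -34442/-44.4 ≈ 775.7 J/(kg·°C)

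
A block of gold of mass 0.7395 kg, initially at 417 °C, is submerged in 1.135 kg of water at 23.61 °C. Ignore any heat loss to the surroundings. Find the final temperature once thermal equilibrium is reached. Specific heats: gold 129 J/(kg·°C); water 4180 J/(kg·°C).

T_f ≈ 31.4 °C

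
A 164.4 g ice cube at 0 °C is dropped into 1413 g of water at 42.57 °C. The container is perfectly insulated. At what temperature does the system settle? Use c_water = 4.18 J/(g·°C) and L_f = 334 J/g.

T_f ≈ 29.8 °C

Energy balance with sensible and latent terms:
melt ice: 164.4×334 = 54910
  warm the meltwater: 687.19 T
  water: 5906.3(T − 42.57)
6593.5 T = 251433 − 54910 = 196523
T ≈ 29.81 °C. Since T > 0 °C, the all-ice-melts assumption holds.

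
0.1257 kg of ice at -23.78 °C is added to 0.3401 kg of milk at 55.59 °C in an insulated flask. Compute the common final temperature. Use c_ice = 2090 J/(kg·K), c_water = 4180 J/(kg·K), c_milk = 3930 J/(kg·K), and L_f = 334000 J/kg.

T_f ≈ 14.0 °C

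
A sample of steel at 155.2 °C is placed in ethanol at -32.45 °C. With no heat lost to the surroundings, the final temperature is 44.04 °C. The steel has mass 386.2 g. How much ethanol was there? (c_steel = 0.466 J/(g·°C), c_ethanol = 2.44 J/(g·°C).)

|Q_steel| = |Q_ethanol|:
386.2×0.466×(155.2 − 44.04) = m×2.44×(44.04 − (-32.45))
186.64 m = 20005  ⇒  m ≈ 107.2 g

m ≈ 107 g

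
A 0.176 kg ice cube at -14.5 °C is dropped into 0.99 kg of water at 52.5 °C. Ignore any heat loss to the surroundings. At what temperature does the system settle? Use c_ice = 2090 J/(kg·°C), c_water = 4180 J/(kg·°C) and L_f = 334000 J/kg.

T_f ≈ 31.4 °C

Sum of m c ΔT and latent-heat terms is zero:
warm ice to 0 °C: 0.176×2090×(0 − (-14.5)) = 5333.7; latent heat to melt: 0.176×334000 = 58784; meltwater 0→T: 0.176×4180×T = 735.68 T; water cools: 0.99×4180×(T − 52.5) = 4138.2(T − 52.5)
4873.9 T = 217256 − 64118 = 153138
T ≈ 31.42 °C — above 0 °C, consistent with complete melting.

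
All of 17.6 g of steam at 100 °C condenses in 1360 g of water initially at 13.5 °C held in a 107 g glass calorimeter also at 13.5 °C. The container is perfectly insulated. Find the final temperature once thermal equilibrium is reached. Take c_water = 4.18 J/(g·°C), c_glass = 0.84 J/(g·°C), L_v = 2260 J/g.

T_f ≈ 21.4 °C

Setting the total heat transfer to zero:
steam→water at 100 °C releases m L_v = 17.6×2260 = 39776
  condensate cools 100→T: 17.6×4.18×(T − 100) = 73.57(T − 100)
  water warms: 1360×4.18×(T − 13.5) = 5684.8(T − 13.5)
  cup: 89.88(T − 13.5)
5848.2 T = 39776 + 7356.8 + 77958 = 125091
T ≈ 21.39 °C — below 100 °C, confirming all the steam condensed.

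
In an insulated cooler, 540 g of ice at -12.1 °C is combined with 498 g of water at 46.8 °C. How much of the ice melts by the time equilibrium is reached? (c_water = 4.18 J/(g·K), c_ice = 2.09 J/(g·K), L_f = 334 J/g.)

Heat available from the water dropping to 0 °C: 498·4.18·46.8 = 97421 J.
Warming the ice to 0 °C takes 540·2.09·12.1 = 13656 J, leaving 83765 J for melting.
Melting all 540 g of ice would need 540·334 = 180360 J.
83765 J < 180360 J, so only part of the ice melts and the system sits at 0 °C.
Mass melted = 83765/334 ≈ 250.8 g.

m_melted ≈ 251 g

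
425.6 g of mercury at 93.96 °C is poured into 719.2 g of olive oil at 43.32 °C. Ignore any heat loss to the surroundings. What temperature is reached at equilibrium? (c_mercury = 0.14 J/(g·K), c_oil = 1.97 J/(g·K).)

Heat gained plus heat lost sum to zero:
425.6·0.14·(T − 93.96) + 719.2·1.97·(T − 43.32) = 0
59.58(T − 93.96) + 1416.8(T − 43.32) = 0
(59.58 + 1416.8) T = 59.58·93.96 + 1416.8·43.32
T = 66975/1476.4 ≈ 45.36 °C

T_f ≈ 45.4 °C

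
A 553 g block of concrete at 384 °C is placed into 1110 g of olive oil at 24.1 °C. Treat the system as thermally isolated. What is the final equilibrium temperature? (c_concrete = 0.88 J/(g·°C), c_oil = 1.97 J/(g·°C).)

T_f ≈ 89.6 °C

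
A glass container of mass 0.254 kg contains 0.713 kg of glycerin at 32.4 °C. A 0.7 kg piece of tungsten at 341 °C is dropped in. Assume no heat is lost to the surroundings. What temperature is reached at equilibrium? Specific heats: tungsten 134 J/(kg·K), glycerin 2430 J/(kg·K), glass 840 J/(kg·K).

Conservation of energy gives ΣQ = 0:
0.7*134*(T − 341) + 0.713*2430*(T − 32.4) + 0.254*840*(T − 32.4) = 0
2039.8 T = 95035
T = 95035/2039.8 ≈ 46.59 °C

T_f ≈ 46.6 °C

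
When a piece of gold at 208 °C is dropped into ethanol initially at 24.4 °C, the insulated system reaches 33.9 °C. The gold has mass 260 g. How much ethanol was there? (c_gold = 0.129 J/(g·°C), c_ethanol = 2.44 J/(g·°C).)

Setting the total heat transfer to zero:
260×0.129×(33.9 − 208) + m×2.44×(33.9 − 24.4) = 0
23.18 m = 5839.3
m = 5839.3/23.18 ≈ 251.9 g

m ≈ 252 g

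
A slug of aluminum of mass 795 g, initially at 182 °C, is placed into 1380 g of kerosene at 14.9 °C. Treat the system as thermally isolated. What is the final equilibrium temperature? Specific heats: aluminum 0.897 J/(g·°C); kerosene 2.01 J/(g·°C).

|Q_aluminum| = |Q_kerosene|:
795×0.897×(182 − T) = 1380×2.01×(T − 14.9)
713.12(182 − T) = 2773.8(T − 14.9)
3486.9 T = 171117  ⇒  T ≈ 49.07 °C

T_f ≈ 49.1 °C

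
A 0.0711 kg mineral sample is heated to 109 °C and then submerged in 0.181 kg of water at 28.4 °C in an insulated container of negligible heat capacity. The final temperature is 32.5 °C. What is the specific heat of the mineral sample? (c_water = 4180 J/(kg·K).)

c ≈ 570 J/(kg·K)

m_s c (T_s − T_f) = m_water c_water (T_f − T_0):
0.0711×c×(109 − 32.5) = 0.181×4180×(32.5 − 28.4)
5.439 c = 3102  ⇒  c ≈ 570.3 J/(kg·K)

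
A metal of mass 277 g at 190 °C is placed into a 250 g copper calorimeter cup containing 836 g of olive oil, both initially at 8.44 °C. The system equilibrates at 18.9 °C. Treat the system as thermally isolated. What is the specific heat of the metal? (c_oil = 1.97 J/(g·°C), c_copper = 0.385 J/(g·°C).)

Setting the total heat transfer to zero:
277×c×(18.9 − 190) + 836×1.97×(18.9 − 8.44) + 250×0.385×(18.9 − 8.44) = 0
-47395 c = -18234
c = -18234/-47395 ≈ 0.3847 J/(g·°C)

c ≈ 0.385 J/(g·°C)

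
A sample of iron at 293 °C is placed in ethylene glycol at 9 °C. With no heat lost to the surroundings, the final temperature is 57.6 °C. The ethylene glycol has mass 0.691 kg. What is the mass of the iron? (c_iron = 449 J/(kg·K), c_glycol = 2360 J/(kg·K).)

Let T be the final temperature. ΣQ_i = 0:
m×449×(57.6 − 293) + 0.691×2360×(57.6 − 9) = 0
-105695 m = -79255
m = -79255/-105695 ≈ 0.7498 kg

m ≈ 0.75 kg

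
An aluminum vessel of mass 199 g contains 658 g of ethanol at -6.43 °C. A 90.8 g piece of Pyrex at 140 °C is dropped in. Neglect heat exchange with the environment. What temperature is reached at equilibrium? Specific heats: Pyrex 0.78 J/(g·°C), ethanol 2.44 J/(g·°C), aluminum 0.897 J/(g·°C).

T_f ≈ -0.8 °C

T_f is the heat-capacity-weighted average of the initial temperatures:
T_f = (70.82*140 + 1605.5*(-6.43) + 178.5*(-6.43)) / (70.82 + 1605.5 + 178.5)
    = -1555.9 / 1854.8 ≈ -0.84 °C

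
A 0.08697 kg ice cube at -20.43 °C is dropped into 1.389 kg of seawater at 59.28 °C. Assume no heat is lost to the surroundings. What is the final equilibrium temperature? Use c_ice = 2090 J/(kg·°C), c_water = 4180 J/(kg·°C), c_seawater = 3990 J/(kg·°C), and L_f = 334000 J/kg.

T_f ≈ 50.1 °C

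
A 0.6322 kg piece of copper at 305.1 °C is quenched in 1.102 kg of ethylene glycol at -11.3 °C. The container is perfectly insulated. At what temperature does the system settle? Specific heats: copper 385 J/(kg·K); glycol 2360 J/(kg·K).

T_f ≈ 15.8 °C

Let T be the final temperature. ΣQ_i = 0:
0.6322×385×(T − 305.1) + 1.102×2360×(T − (-11.3)) = 0
2844.1 T = 44872
T = 44872/2844.1 ≈ 15.78 °C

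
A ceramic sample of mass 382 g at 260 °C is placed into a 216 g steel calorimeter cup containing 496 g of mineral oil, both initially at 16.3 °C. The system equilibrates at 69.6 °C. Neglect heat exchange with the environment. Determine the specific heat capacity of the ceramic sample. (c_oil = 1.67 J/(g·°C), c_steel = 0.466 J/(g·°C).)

c ≈ 0.681 J/(g·°C)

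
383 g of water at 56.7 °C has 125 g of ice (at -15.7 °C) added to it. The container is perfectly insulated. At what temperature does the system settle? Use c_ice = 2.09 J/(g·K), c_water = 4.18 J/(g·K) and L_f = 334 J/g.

T_f ≈ 21.2 °C

Conservation of energy gives ΣQ = 0:
ice -15.7→0 °C: 125×2.09×15.7 = 4101.6; melt ice: 125×334 = 41750; meltwater 0→T: 125×4.18×T = 522.5 T; water cools: 383×4.18×(T − 56.7) = 1600.9(T − 56.7)
2123.4 T = 90773 − 45852 = 44922
T ≈ 21.16 °C. Since T > 0 °C, the all-ice-melts assumption holds.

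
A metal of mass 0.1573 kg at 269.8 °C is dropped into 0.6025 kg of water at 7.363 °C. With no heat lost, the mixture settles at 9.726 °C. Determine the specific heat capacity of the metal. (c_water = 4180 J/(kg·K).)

c ≈ 145 J/(kg·K)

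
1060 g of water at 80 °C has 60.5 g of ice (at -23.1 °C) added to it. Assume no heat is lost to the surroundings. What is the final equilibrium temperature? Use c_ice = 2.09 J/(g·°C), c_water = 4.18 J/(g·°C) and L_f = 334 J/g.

Taking heat into each body as positive, Σ m c ΔT = 0:
ice -23.1→0 °C: 60.5·2.09·23.1 = 2920.9; latent heat to melt: 60.5·334 = 20207; warm the meltwater: 252.89 T; water cools: 1060·4.18·(T − 80) = 4430.8(T − 80)
4683.7 T = 354464 − 23128 = 331336
T ≈ 70.74 °C (positive, so assuming full melt was valid).

T_f ≈ 70.7 °C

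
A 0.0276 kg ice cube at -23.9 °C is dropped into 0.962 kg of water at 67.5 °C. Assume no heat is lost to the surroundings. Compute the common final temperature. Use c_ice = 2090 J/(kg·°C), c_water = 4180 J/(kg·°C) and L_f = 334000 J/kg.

T_f ≈ 63.1 °C

Setting the total heat transfer to zero:
warm ice to 0 °C: 0.0276·2090·(0 − (-23.9)) = 1378.6
  latent heat to melt: 0.0276·334000 = 9218.4
  warm the meltwater: 115.37 T
  water cools: 0.962·4180·(T − 67.5) = 4021.2(T − 67.5)
4136.5 T = 271428 − 10597 = 260831
T ≈ 63.06 °C — above 0 °C, consistent with complete melting.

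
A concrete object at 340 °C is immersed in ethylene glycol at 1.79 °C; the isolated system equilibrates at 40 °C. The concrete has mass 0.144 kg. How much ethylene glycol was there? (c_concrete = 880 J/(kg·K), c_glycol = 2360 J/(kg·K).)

Conservation of energy gives ΣQ = 0:
0.144·880·(40 − 340) + m·2360·(40 − 1.79) = 0
90176 m = 38016
m = 38016/90176 ≈ 0.4216 kg

m ≈ 0.422 kg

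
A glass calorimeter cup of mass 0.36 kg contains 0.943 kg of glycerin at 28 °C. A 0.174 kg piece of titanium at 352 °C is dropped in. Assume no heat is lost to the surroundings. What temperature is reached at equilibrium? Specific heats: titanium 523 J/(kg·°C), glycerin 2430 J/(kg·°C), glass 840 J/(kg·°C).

With ΣQ=0 the equilibrium temperature is the m·c-weighted mean:
T_f = (91×352 + 2291.5×28 + 302.4×28) / (91 + 2291.5 + 302.4)
    = 104662 / 2684.9 ≈ 38.98 °C

T_f ≈ 39.0 °C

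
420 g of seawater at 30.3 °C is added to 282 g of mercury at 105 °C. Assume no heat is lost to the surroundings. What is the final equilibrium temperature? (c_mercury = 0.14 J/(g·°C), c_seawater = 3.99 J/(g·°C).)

With ΣQ=0 the equilibrium temperature is the m·c-weighted mean:
T_f = (39.48*105 + 1675.8*30.3) / (39.48 + 1675.8)
    = 54922 / 1715.3 ≈ 32.02 °C

T_f ≈ 32.0 °C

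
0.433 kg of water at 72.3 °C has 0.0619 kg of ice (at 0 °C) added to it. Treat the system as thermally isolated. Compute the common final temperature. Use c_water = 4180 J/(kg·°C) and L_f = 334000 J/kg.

T_f ≈ 53.3 °C

Net heat exchanged in the isolated system is zero:
latent heat to melt: 0.0619×334000 = 20675; meltwater 0→T: 0.0619×4180×T = 258.74 T; water: 1809.9(T − 72.3)
2068.7 T = 130859 − 20675 = 110184
T ≈ 53.26 °C — above 0 °C, consistent with complete melting.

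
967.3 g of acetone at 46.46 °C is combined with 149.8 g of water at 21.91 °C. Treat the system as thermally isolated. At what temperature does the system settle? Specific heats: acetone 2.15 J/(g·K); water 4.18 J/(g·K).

Set heat shed by the hot body equal to heat absorbed by the cold body:
967.3·2.15·(46.46 − T) = 149.8·4.18·(T − 21.91)
2079.7(46.46 − T) = 626.16(T − 21.91)
2705.9 T = 110342  ⇒  T ≈ 40.78 °C

T_f ≈ 40.8 °C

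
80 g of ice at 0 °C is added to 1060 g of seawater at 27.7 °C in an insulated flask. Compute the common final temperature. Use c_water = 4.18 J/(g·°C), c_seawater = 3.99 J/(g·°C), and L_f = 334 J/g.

Sum of m c ΔT and latent-heat terms is zero:
latent heat to melt: 80×334 = 26720
  meltwater 0→T: 80×4.18×T = 334.4 T
  seawater: 4229.4(T − 27.7)
4563.8 T = 117154 − 26720 = 90434
T ≈ 19.82 °C (positive, so assuming full melt was valid).

T_f ≈ 19.8 °C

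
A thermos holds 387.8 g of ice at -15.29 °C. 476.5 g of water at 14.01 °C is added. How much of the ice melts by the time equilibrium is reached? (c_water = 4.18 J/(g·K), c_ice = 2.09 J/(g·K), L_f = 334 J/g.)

m_melted ≈ 46.4 g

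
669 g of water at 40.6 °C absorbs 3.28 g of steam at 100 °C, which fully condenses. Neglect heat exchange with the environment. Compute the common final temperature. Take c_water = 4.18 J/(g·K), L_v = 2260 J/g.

Let T be the final temperature. ΣQ_i = 0:
steam→water at 100 °C releases m L_v = 3.28·2260 = 7412.8
  condensate cools 100→T: 3.28·4.18·(T − 100) = 13.71(T − 100)
  water warms: 669·4.18·(T − 40.6) = 2796.4(T − 40.6)
2810.1 T = 7412.8 + 1371 + 113535 = 122318
T ≈ 43.53 °C — below 100 °C, confirming all the steam condensed.

T_f ≈ 43.5 °C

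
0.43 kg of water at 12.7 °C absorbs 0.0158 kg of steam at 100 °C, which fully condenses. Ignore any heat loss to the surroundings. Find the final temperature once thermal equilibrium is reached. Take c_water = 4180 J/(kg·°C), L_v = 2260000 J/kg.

Taking heat into each body as positive, Σ m c ΔT = 0:
latent heat released on condensation: 0.0158×2260000 = 35708
  condensed water 100 °C→T: 66.04(T − 100)
  original water: 1797.4(T − 12.7)
1863.4 T = 35708 + 6604.4 + 22827 = 65139
T ≈ 34.96 °C, under the boiling point, so the assumption holds.

T_f ≈ 35.0 °C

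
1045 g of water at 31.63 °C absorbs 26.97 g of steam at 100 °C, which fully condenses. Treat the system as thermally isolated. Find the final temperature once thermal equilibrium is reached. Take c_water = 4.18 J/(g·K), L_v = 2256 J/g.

T_f ≈ 46.9 °C

Setting the total heat transfer to zero:
condense steam: −26.97×2256 = −60844; condensed water 100 °C→T: 112.73(T − 100); original water: 4368.1(T − 31.63)
4480.8 T = 60844 + 11273 + 138163 = 210281
T ≈ 46.93 °C (< 100 °C, so full condensation is consistent).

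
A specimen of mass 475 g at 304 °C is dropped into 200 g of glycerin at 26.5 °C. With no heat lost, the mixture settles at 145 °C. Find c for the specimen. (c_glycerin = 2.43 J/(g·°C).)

c ≈ 0.763 J/(g·°C)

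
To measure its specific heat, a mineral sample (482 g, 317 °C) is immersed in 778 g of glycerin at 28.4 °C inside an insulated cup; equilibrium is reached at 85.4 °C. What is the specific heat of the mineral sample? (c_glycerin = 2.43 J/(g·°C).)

c ≈ 0.965 J/(g·°C)

m_s c (T_s − T_f) = m_glycerin c_glycerin (T_f − T_0):
482·c·(317 − 85.4) = 778·2.43·(85.4 − 28.4)
111631 c = 107761  ⇒  c ≈ 0.9653 J/(g·°C)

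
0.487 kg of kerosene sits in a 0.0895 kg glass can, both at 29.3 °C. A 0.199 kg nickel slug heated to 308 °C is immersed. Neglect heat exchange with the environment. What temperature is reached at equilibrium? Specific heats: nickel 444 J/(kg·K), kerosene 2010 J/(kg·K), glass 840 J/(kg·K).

T_f ≈ 50.9 °C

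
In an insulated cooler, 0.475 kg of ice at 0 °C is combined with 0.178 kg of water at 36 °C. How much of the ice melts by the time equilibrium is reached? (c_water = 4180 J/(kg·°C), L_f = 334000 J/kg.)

Heat available from the water dropping to 0 °C: 0.178·4180·36 = 26785 J.
Fully melting the ice requires m_ice L_f = 0.475·334000 = 158650 J.
Since 26785 < 158650 J, not all the ice melts; equilibrium is at 0 °C.
m_melted·334000 = 26785  ⇒  m_melted ≈ 0.0802 kg.

m_melted ≈ 0.0802 kg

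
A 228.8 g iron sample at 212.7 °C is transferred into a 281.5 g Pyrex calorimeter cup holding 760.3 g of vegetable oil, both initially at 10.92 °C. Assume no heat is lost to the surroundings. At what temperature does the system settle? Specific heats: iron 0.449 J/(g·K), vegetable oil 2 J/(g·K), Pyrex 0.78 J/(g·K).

T_f ≈ 22.2 °C

Heat gained plus heat lost sum to zero:
228.8·0.449·(T − 212.7) + 760.3·2·(T − 10.92) + 281.5·0.78·(T − 10.92) = 0
(102.73 + 1520.6 + 219.57) T = 102.73·212.7 + 1520.6·10.92 + 219.57·10.92
T = 40854/1842.9 ≈ 22.17 °C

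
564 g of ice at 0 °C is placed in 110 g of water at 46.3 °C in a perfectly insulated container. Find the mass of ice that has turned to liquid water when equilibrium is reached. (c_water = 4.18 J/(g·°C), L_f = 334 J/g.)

m_melted ≈ 63.7 g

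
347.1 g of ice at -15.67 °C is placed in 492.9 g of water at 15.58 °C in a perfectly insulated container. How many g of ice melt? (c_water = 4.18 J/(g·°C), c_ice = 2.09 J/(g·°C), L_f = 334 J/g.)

m_melted ≈ 62.1 g

Cooling the water to 0 °C releases 492.9·4.18·15.58 = 32100 J.
Warming the ice to 0 °C takes 347.1·2.09·15.67 = 11368 J, leaving 20732 J for melting.
To melt every bit of ice: 347.1·334 = 115931 J.
That's not enough to melt it all — equilibrium is at 0 °C with ice remaining.
m_melt = 20732 / L_f = 62.07 g.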